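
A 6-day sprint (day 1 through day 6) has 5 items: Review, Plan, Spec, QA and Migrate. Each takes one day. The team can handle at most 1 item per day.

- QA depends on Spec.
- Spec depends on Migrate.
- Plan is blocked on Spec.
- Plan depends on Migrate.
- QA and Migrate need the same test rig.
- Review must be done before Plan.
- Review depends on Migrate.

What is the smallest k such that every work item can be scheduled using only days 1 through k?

5

The precedence chain requires at least 3 distinct days.
With at most 1 per day and 5 work items, at least 5 days are needed.
5 works (last occupied day: day 5): for example Migrate in day 1, Spec in day 2, QA in day 5, Plan in day 4, Review in day 3.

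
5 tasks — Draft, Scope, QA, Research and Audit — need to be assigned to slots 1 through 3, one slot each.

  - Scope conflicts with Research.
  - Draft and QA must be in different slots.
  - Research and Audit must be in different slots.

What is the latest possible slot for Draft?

Draft at 3 is achievable: Draft in 3, QA in 1, Scope in 1, Audit in 1, Research in 2.

3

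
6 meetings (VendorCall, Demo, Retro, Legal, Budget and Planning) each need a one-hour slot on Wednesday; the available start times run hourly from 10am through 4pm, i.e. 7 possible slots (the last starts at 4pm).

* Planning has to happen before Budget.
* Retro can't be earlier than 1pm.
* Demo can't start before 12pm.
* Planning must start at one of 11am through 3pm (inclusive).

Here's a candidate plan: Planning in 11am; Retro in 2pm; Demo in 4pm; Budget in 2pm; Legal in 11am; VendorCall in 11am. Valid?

Planning must start at one of 11am through 3pm (inclusive) — holds.
Planning has to happen before Budget — holds.
Demo can't start before 12pm — holds.
Retro can't be earlier than 1pm — holds.

Yes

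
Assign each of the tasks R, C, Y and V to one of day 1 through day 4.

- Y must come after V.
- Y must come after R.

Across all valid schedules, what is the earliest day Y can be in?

day 2

Precedence pushes Y to at least day 2.
Y at day 2 is achievable: R -> day 1; Y -> day 2; C -> day 1; V -> day 1.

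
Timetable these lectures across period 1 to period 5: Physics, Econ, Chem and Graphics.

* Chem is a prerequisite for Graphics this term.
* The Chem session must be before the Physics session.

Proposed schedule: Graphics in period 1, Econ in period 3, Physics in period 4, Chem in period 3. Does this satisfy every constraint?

Chem is a prerequisite for Graphics this term — violated.
The Chem session must be before the Physics session — holds.

No — it violates: Chem is a prerequisite for Graphics this term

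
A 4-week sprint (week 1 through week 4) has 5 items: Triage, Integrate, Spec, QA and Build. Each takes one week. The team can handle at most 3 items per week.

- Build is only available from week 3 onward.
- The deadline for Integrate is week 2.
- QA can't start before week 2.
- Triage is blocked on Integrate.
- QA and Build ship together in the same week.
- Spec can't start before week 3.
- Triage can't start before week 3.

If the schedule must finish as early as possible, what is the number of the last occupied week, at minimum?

week 4

The precedence chain requires at least 2 distinct weeks.
With at most 3 per week and 5 work items, at least 2 weeks are needed.
Triage can't be placed before week 3, so the schedule must run through at least week 3.
Could 3 weeks be enough, i.e. nothing placed later than week 3? No: Triage's window within 3 weeks is {week 3}; Spec's window within 3 weeks is {week 3}; QA's window within 3 weeks is {week 2, week 3}; Build's window within 3 weeks is {week 3}; QA must be in the same week as Build (in {week 3}) → {week 3}; that puts Triage, Spec, QA and Build all in week 3 — more than 3 per week.
So 3 weeks is not enough.
4 works (last occupied week: week 4): for example Triage in week 3; Build in week 4; QA in week 4; Spec in week 3; Integrate in week 1.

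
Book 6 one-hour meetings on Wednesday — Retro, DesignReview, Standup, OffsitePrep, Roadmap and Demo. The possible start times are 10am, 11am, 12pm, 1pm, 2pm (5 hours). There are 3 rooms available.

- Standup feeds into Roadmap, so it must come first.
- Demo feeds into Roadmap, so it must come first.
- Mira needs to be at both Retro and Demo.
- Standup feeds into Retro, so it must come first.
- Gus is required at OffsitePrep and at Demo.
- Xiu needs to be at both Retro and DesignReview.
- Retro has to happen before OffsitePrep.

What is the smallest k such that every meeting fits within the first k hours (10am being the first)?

3

The precedence chain requires at least 3 distinct hours.
With at most 3 per hour and 6 meetings, at least 2 hours are needed.
3 works (last occupied hour: 12pm): for example Retro in 11am; Demo in 10am; OffsitePrep in 12pm; Roadmap in 11am; DesignReview in 10am; Standup in 10am.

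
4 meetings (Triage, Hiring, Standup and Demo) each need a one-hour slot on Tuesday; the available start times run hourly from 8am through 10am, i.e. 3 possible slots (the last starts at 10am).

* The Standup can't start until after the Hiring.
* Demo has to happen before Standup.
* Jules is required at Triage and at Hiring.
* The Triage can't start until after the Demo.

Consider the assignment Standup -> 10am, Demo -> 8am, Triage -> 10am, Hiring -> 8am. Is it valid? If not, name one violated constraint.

The Standup can't start until after the Hiring — holds.
The Triage can't start until after the Demo — holds.
Jules is required at Triage and at Hiring — holds.
Demo has to happen before Standup — holds.

Yes, all constraints hold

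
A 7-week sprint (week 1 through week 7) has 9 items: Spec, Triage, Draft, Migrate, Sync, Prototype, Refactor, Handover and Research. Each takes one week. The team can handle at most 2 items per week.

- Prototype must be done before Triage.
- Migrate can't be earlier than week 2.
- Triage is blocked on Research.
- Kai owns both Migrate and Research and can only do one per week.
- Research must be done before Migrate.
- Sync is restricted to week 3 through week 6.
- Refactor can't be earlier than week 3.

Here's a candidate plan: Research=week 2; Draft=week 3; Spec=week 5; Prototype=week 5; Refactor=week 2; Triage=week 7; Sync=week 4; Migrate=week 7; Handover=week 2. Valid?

The team can handle at most 2 items per week — violated.
Prototype must be done before Triage — holds.
Refactor can't be earlier than week 3 — violated.
Triage is blocked on Research — holds.
Migrate can't be earlier than week 2 — holds.
Research must be done before Migrate — holds.
Kai owns both Migrate and Research and can only do one per week — holds.
Sync is restricted to week 3 through week 6 — holds.

Invalid. Refactor can't be earlier than week 3.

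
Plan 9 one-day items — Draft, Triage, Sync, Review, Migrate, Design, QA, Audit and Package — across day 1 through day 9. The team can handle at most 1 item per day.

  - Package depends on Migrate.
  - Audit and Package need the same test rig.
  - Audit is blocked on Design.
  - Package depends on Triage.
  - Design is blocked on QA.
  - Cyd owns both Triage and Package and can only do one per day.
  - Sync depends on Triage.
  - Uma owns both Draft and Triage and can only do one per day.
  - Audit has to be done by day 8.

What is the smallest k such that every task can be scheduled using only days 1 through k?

9 days

The precedence chain requires at least 3 distinct days.
With at most 1 per day and 9 tasks, at least 9 days are needed.
9 works (last occupied day: day 9): for example QA=day 1; Draft=day 8; Triage=day 4; Review=day 9; Sync=day 7; Design=day 2; Migrate=day 5; Audit=day 3; Package=day 6.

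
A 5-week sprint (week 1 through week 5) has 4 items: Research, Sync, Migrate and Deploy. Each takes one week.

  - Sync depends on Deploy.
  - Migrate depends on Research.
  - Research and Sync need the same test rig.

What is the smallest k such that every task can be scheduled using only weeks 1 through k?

The precedence chain requires at least 2 distinct weeks.
2 works (last occupied week: week 2): for example Research in week 1, Migrate in week 2, Sync in week 2, Deploy in week 1.

2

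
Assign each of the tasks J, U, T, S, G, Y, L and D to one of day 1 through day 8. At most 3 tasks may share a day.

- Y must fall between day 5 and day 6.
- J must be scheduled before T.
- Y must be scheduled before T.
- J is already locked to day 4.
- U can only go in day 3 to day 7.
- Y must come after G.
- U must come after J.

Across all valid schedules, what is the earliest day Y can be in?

Y is available from day 5; Y's own window allows nothing later than day 6.
Y at day 5 is achievable: G=day 1; J=day 4; D=day 2; Y=day 5; S=day 1; U=day 5; T=day 6; L=day 1.

day 5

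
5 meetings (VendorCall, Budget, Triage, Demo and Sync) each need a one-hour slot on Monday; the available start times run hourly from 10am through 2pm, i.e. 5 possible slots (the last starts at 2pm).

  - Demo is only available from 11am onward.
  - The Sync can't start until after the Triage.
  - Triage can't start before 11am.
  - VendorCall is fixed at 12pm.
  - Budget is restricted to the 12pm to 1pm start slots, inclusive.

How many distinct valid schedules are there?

Splitting on Budget: it can be 12pm (24), 1pm (24). Listing each branch's schedules as (VendorCall, Triage, Demo, Sync):
Budget=12pm: (12pm,11am,11am,12pm) (12pm,11am,11am,1pm) (12pm,11am,11am,2pm) (12pm,11am,12pm,12pm) (12pm,11am,12pm,1pm) (12pm,11am,12pm,2pm) (12pm,11am,1pm,12pm) (12pm,11am,1pm,1pm) (12pm,11am,1pm,2pm) (12pm,11am,2pm,12pm) (12pm,11am,2pm,1pm) (12pm,11am,2pm,2pm) (12pm,12pm,11am,1pm) (12pm,12pm,11am,2pm) (12pm,12pm,12pm,1pm) (12pm,12pm,12pm,2pm) (12pm,12pm,1pm,1pm) (12pm,12pm,1pm,2pm) (12pm,12pm,2pm,1pm) (12pm,12pm,2pm,2pm) (12pm,1pm,11am,2pm) (12pm,1pm,12pm,2pm) (12pm,1pm,1pm,2pm) (12pm,1pm,2pm,2pm) — 24.
Budget=1pm: (12pm,11am,11am,12pm) (12pm,11am,11am,1pm) (12pm,11am,11am,2pm) (12pm,11am,12pm,12pm) (12pm,11am,12pm,1pm) (12pm,11am,12pm,2pm) (12pm,11am,1pm,12pm) (12pm,11am,1pm,1pm) (12pm,11am,1pm,2pm) (12pm,11am,2pm,12pm) (12pm,11am,2pm,1pm) (12pm,11am,2pm,2pm) (12pm,12pm,11am,1pm) (12pm,12pm,11am,2pm) (12pm,12pm,12pm,1pm) (12pm,12pm,12pm,2pm) (12pm,12pm,1pm,1pm) (12pm,12pm,1pm,2pm) (12pm,12pm,2pm,1pm) (12pm,12pm,2pm,2pm) (12pm,1pm,11am,2pm) (12pm,1pm,12pm,2pm) (12pm,1pm,1pm,2pm) (12pm,1pm,2pm,2pm) — 24.
Summing: 24 + 24 = 48.

48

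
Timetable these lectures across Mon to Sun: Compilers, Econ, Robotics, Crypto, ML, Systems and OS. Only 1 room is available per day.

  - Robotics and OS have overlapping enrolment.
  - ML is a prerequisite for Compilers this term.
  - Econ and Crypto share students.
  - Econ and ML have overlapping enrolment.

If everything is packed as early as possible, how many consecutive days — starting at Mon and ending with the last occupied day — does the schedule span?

7 days

The precedence chain requires at least 2 distinct days.
With at most 1 per day and 7 lectures, at least 7 days are needed.
7 works (last occupied day: Sun): for example Econ -> Wed; Robotics -> Thu; Crypto -> Fri; Systems -> Sat; Compilers -> Tue; OS -> Sun; ML -> Mon.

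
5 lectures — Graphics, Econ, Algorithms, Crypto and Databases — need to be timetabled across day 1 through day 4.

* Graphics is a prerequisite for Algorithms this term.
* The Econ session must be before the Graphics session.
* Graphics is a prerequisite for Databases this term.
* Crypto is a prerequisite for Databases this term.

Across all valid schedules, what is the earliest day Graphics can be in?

Precedence pushes Graphics to at least day 2; downstream work caps Graphics at day 3.
Graphics at day 2 is achievable: Algorithms in day 3, Databases in day 3, Econ in day 1, Graphics in day 2, Crypto in day 1.

day 2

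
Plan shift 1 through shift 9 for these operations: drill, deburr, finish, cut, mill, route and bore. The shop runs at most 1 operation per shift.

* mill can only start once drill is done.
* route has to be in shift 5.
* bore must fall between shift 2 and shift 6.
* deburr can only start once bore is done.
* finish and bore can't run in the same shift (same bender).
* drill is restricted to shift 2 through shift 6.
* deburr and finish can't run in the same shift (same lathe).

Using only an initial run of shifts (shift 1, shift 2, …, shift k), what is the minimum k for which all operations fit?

7 shifts

The precedence chain requires at least 2 distinct shifts.
With at most 1 per shift and 7 operations, at least 7 shifts are needed.
route can't be placed before shift 5, so the schedule must run through at least shift 5.
7 works (last occupied shift: shift 7): for example mill=shift 6, deburr=shift 4, bore=shift 3, drill=shift 2, finish=shift 1, route=shift 5, cut=shift 7.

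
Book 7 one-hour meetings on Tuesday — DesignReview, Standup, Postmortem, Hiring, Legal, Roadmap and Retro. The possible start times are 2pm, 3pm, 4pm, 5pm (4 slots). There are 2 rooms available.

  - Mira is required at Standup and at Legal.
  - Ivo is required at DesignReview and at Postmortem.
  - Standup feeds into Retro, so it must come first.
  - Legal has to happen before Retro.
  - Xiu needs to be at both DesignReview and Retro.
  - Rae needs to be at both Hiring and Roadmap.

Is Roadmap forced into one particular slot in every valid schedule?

Roadmap can be 2pm (e.g. Postmortem in 4pm; DesignReview in 3pm; Legal in 3pm; Standup in 2pm; Roadmap in 2pm; Retro in 4pm; Hiring in 5pm) or 3pm (e.g. Retro=4pm; Postmortem=4pm; Legal=3pm; DesignReview=2pm; Standup=2pm; Hiring=5pm; Roadmap=3pm).

No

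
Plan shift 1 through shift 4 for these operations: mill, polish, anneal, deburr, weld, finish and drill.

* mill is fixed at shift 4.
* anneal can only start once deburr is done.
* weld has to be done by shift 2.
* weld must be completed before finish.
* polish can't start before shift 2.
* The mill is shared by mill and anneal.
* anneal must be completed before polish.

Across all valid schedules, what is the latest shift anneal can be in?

shift 3

Precedence pushes anneal to at least shift 2; downstream work caps anneal at shift 3.
anneal at shift 3 is achievable: finish -> shift 2, anneal -> shift 3, mill -> shift 4, drill -> shift 1, polish -> shift 4, deburr -> shift 1, weld -> shift 1.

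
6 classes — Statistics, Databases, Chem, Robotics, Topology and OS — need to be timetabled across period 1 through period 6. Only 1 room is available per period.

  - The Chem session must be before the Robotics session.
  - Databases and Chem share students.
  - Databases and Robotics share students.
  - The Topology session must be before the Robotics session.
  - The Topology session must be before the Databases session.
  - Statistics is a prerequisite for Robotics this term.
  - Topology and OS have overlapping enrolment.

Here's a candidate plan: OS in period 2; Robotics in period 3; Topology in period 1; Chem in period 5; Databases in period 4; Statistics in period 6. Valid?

Invalid. Statistics is a prerequisite for Robotics this term.

Topology and OS have overlapping enrolment — holds.
The Chem session must be before the Robotics session — violated.
The Topology session must be before the Databases session — holds.
Statistics is a prerequisite for Robotics this term — violated.
Only 1 room is available per period — holds.
Databases and Chem share students — holds.
The Topology session must be before the Robotics session — holds.
Databases and Robotics share students — holds.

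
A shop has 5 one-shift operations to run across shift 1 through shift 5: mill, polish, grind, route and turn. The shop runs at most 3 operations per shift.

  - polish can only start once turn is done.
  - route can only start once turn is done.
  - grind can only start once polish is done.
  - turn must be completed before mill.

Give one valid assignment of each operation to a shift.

grind in shift 3, mill in shift 2, turn in shift 1, polish in shift 2, route in shift 2

Checking: turn(shift 1) before mill(shift 2); polish(shift 2) before grind(shift 3); turn(shift 1) before polish(shift 2); turn(shift 1) before route(shift 2); max 3 per shift (cap 3).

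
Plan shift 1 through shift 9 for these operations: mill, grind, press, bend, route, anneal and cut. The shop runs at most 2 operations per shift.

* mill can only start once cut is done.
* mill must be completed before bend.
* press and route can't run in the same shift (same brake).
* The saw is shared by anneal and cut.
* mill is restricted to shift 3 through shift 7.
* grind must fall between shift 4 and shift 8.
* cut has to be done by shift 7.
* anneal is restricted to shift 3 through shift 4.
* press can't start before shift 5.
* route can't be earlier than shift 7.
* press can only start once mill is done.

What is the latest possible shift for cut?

Cut's own window allows nothing later than shift 7; downstream work caps cut at shift 6.
cut at shift 6 is achievable: press=shift 8; mill=shift 7; grind=shift 4; cut=shift 6; anneal=shift 3; bend=shift 8; route=shift 7.

shift 6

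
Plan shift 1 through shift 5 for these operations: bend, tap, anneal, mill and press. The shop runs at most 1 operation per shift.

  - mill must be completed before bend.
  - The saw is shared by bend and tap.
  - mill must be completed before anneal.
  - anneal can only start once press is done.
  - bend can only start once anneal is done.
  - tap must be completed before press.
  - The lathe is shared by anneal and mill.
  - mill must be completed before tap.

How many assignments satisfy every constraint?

Enumerating: tap -> shift 2, mill -> shift 1, bend -> shift 5, anneal -> shift 4, press -> shift 3.

1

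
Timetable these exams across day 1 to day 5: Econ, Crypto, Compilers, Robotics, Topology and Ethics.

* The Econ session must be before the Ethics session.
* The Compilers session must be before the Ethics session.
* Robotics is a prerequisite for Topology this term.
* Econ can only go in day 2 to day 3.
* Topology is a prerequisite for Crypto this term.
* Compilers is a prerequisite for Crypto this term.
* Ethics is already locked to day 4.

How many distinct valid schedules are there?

58

Splitting on Econ: it can be day 2 (29), day 3 (29). Listing each branch's schedules as (Crypto, Compilers, Robotics, Topology, Ethics) by day number:
Econ=day 2: (3,1,1,2,4) (3,2,1,2,4) (4,1,1,2,4) (4,1,1,3,4) (4,1,2,3,4) (4,2,1,2,4) (4,2,1,3,4) (4,2,2,3,4) (4,3,1,2,4) (4,3,1,3,4) (4,3,2,3,4) (5,1,1,2,4) (5,1,1,3,4) (5,1,1,4,4) (5,1,2,3,4) (5,1,2,4,4) (5,1,3,4,4) (5,2,1,2,4) (5,2,1,3,4) (5,2,1,4,4) (5,2,2,3,4) (5,2,2,4,4) (5,2,3,4,4) (5,3,1,2,4) (5,3,1,3,4) (5,3,1,4,4) (5,3,2,3,4) (5,3,2,4,4) (5,3,3,4,4) — 29.
Econ=day 3: (3,1,1,2,4) (3,2,1,2,4) (4,1,1,2,4) (4,1,1,3,4) (4,1,2,3,4) (4,2,1,2,4) (4,2,1,3,4) (4,2,2,3,4) (4,3,1,2,4) (4,3,1,3,4) (4,3,2,3,4) (5,1,1,2,4) (5,1,1,3,4) (5,1,1,4,4) (5,1,2,3,4) (5,1,2,4,4) (5,1,3,4,4) (5,2,1,2,4) (5,2,1,3,4) (5,2,1,4,4) (5,2,2,3,4) (5,2,2,4,4) (5,2,3,4,4) (5,3,1,2,4) (5,3,1,3,4) (5,3,1,4,4) (5,3,2,3,4) (5,3,2,4,4) (5,3,3,4,4) — 29.
Summing: 29 + 29 = 58.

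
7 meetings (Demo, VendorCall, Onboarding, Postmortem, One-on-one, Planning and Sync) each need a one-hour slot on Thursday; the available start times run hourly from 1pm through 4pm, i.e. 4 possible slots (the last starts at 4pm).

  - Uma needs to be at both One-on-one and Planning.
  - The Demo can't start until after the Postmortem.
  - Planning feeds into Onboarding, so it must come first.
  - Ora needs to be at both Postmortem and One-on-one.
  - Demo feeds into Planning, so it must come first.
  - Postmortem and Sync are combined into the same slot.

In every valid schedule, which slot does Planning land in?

3pm

Precedence pushes Planning to at least 3pm; downstream work caps Planning at 3pm.
So Planning is pinned to 3pm.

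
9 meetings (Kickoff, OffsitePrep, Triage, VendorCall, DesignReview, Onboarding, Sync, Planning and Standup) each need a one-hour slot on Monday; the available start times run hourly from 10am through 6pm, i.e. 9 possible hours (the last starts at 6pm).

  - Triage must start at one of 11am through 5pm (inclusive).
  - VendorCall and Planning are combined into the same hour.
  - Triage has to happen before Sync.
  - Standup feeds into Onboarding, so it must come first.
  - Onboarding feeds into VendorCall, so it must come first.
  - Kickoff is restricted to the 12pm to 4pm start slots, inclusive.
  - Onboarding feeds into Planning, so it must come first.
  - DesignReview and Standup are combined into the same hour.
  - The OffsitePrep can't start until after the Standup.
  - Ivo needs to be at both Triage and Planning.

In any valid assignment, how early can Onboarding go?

11am

Precedence pushes Onboarding to at least 11am; downstream work caps Onboarding at 5pm.
Onboarding at 11am is achievable: Triage -> 11am, Sync -> 12pm, Planning -> 12pm, Onboarding -> 11am, Standup -> 10am, Kickoff -> 12pm, OffsitePrep -> 11am, DesignReview -> 10am, VendorCall -> 12pm.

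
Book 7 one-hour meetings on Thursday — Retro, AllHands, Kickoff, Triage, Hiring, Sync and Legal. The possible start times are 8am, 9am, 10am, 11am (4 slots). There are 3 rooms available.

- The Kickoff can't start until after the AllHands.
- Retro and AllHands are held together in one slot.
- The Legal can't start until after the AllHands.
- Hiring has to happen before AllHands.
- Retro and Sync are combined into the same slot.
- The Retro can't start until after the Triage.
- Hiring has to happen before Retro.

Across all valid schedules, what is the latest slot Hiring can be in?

Downstream work caps Hiring at 9am.
Hiring at 9am is achievable: Sync -> 10am; Kickoff -> 11am; Triage -> 8am; Hiring -> 9am; Legal -> 11am; Retro -> 10am; AllHands -> 10am.

9am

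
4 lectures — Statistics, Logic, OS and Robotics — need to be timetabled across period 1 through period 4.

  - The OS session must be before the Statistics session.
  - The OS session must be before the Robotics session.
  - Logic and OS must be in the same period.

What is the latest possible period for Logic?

period 3

Logic must be in the same period as OS, which can't be after period 3, so Logic is at most period 3.
Logic at period 3 is achievable: OS in period 3, Robotics in period 4, Logic in period 3, Statistics in period 4.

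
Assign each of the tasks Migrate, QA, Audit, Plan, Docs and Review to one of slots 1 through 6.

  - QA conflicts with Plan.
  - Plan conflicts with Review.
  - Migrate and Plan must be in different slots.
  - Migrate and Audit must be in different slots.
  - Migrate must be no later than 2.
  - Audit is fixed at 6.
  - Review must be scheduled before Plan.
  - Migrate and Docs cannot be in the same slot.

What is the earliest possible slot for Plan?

Precedence pushes Plan to at least 2.
Plan at 2 is achievable: Docs=2; Migrate=1; Audit=6; Plan=2; QA=1; Review=1.

2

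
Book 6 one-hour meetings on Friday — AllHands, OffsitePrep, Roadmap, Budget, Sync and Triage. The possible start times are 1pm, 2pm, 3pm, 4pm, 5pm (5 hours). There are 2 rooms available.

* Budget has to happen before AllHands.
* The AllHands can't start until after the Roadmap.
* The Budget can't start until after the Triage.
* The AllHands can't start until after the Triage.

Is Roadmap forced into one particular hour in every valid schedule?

No

Roadmap can be 1pm (e.g. Roadmap in 1pm, Triage in 1pm, AllHands in 3pm, Sync in 3pm, OffsitePrep in 2pm, Budget in 2pm) or 2pm (e.g. Budget -> 2pm; Roadmap -> 2pm; AllHands -> 3pm; Triage -> 1pm; OffsitePrep -> 1pm; Sync -> 3pm).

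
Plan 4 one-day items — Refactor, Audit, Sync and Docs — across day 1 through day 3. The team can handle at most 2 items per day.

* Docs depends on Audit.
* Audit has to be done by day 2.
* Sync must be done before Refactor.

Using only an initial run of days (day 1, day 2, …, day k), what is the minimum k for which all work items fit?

2 days

The precedence chain requires at least 2 distinct days.
With at most 2 per day and 4 work items, at least 2 days are needed.
2 works (last occupied day: day 2): for example Refactor=day 2; Audit=day 1; Docs=day 2; Sync=day 1.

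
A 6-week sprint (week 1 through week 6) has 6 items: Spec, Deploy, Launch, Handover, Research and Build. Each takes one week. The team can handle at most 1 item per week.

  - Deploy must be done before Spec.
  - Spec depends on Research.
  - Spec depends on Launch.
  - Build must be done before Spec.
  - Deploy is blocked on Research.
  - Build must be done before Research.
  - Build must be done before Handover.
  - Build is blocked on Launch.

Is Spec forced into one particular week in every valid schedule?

Spec can be week 5 (e.g. Handover=week 6; Deploy=week 4; Launch=week 1; Build=week 2; Spec=week 5; Research=week 3) or week 6 (e.g. Spec in week 6, Handover in week 5, Research in week 3, Deploy in week 4, Build in week 2, Launch in week 1).

No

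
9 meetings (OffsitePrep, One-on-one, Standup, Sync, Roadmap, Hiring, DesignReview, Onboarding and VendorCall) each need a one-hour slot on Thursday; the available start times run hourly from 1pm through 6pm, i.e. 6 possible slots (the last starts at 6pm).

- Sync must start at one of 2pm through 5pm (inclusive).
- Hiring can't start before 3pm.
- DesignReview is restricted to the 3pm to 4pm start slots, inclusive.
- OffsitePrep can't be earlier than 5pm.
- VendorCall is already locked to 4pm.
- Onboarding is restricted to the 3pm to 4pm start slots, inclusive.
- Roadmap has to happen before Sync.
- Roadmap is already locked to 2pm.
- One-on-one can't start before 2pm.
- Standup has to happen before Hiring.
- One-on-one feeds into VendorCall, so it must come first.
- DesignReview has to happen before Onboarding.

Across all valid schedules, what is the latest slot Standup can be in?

5pm

Downstream work caps Standup at 5pm.
Standup at 5pm is achievable: Hiring in 6pm; Sync in 3pm; OffsitePrep in 5pm; DesignReview in 3pm; Onboarding in 4pm; Standup in 5pm; Roadmap in 2pm; VendorCall in 4pm; One-on-one in 2pm.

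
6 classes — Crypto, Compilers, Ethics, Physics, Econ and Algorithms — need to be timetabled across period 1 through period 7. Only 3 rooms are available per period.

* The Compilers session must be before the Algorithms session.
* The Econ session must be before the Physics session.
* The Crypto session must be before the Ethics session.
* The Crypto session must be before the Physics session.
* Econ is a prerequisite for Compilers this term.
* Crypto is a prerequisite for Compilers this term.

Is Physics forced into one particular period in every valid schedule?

No

Physics can be period 2 (e.g. Ethics=period 2; Physics=period 2; Crypto=period 1; Algorithms=period 3; Compilers=period 2; Econ=period 1) or period 3 (e.g. Ethics in period 2, Econ in period 1, Crypto in period 1, Physics in period 3, Compilers in period 2, Algorithms in period 3).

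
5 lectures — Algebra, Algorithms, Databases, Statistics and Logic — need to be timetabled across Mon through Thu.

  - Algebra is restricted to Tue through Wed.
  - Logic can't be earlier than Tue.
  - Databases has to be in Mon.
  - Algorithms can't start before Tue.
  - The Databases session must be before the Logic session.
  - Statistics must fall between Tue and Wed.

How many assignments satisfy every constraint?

Splitting on Algebra: it can be Tue (18), Wed (18). Listing each branch's schedules as (Algorithms, Databases, Statistics, Logic):
Algebra=Tue: (Tue,Mon,Tue,Tue) (Tue,Mon,Tue,Wed) (Tue,Mon,Tue,Thu) (Tue,Mon,Wed,Tue) (Tue,Mon,Wed,Wed) (Tue,Mon,Wed,Thu) (Wed,Mon,Tue,Tue) (Wed,Mon,Tue,Wed) (Wed,Mon,Tue,Thu) (Wed,Mon,Wed,Tue) (Wed,Mon,Wed,Wed) (Wed,Mon,Wed,Thu) (Thu,Mon,Tue,Tue) (Thu,Mon,Tue,Wed) (Thu,Mon,Tue,Thu) (Thu,Mon,Wed,Tue) (Thu,Mon,Wed,Wed) (Thu,Mon,Wed,Thu) — 18.
Algebra=Wed: (Tue,Mon,Tue,Tue) (Tue,Mon,Tue,Wed) (Tue,Mon,Tue,Thu) (Tue,Mon,Wed,Tue) (Tue,Mon,Wed,Wed) (Tue,Mon,Wed,Thu) (Wed,Mon,Tue,Tue) (Wed,Mon,Tue,Wed) (Wed,Mon,Tue,Thu) (Wed,Mon,Wed,Tue) (Wed,Mon,Wed,Wed) (Wed,Mon,Wed,Thu) (Thu,Mon,Tue,Tue) (Thu,Mon,Tue,Wed) (Thu,Mon,Tue,Thu) (Thu,Mon,Wed,Tue) (Thu,Mon,Wed,Wed) (Thu,Mon,Wed,Thu) — 18.
Summing: 18 + 18 = 36.

36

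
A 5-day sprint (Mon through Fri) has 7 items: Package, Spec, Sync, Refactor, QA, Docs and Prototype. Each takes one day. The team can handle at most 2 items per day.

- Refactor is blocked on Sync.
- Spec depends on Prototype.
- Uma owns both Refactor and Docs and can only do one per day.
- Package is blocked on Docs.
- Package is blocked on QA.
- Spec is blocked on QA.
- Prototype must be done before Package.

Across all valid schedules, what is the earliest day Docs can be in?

Mon

Downstream work caps Docs at Thu.
Docs at Mon is achievable: Prototype in Tue, QA in Mon, Refactor in Thu, Spec in Wed, Package in Wed, Sync in Tue, Docs in Mon.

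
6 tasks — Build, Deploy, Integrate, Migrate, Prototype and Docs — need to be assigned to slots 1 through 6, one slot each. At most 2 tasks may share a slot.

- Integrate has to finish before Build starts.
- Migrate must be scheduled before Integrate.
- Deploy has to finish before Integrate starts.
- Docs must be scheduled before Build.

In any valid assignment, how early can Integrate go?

Precedence pushes Integrate to at least 2; downstream work caps Integrate at 5.
Integrate at 2 is achievable: Docs=2, Deploy=1, Integrate=2, Prototype=3, Build=3, Migrate=1.

2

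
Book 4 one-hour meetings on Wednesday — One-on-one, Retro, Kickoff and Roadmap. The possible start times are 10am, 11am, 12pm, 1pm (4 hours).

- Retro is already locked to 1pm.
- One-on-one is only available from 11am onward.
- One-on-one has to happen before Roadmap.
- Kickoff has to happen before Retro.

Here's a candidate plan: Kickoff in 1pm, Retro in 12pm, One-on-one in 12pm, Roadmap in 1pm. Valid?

One-on-one is only available from 11am onward — holds.
One-on-one has to happen before Roadmap — holds.
Retro is already locked to 1pm — violated.
Kickoff has to happen before Retro — violated.

No. Kickoff has to happen before Retro is not satisfied.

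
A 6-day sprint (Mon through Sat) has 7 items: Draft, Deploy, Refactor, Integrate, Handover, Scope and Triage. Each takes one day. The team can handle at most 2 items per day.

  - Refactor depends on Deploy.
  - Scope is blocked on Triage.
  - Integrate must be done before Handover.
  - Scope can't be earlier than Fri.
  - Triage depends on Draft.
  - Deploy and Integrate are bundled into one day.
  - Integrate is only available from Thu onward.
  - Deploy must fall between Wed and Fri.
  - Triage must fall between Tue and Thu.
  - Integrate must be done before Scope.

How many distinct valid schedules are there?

18

Splitting on Draft: it can be Mon (12), Tue (6). Listing each branch's schedules as (Deploy, Refactor, Integrate, Handover, Scope, Triage):
Draft=Mon: (Thu,Fri,Thu,Fri,Sat,Tue) (Thu,Fri,Thu,Fri,Sat,Wed) (Thu,Fri,Thu,Sat,Fri,Tue) (Thu,Fri,Thu,Sat,Fri,Wed) (Thu,Fri,Thu,Sat,Sat,Tue) (Thu,Fri,Thu,Sat,Sat,Wed) (Thu,Sat,Thu,Fri,Fri,Tue) (Thu,Sat,Thu,Fri,Fri,Wed) (Thu,Sat,Thu,Fri,Sat,Tue) (Thu,Sat,Thu,Fri,Sat,Wed) (Thu,Sat,Thu,Sat,Fri,Tue) (Thu,Sat,Thu,Sat,Fri,Wed) — 12.
Draft=Tue: (Thu,Fri,Thu,Fri,Sat,Wed) (Thu,Fri,Thu,Sat,Fri,Wed) (Thu,Fri,Thu,Sat,Sat,Wed) (Thu,Sat,Thu,Fri,Fri,Wed) (Thu,Sat,Thu,Fri,Sat,Wed) (Thu,Sat,Thu,Sat,Fri,Wed) — 6.
Summing: 12 + 6 = 18.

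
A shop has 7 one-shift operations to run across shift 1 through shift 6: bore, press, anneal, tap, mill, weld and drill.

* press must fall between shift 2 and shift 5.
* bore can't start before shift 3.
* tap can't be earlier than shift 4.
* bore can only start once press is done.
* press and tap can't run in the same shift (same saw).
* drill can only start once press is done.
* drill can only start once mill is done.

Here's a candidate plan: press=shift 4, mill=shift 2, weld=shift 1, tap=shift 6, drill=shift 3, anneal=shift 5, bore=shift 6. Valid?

bore can only start once press is done — holds.
press and tap can't run in the same shift (same saw) — holds.
press must fall between shift 2 and shift 5 — holds.
bore can't start before shift 3 — holds.
drill can only start once press is done — violated.
drill can only start once mill is done — holds.
tap can't be earlier than shift 4 — holds.

No — it violates: drill can only start once press is done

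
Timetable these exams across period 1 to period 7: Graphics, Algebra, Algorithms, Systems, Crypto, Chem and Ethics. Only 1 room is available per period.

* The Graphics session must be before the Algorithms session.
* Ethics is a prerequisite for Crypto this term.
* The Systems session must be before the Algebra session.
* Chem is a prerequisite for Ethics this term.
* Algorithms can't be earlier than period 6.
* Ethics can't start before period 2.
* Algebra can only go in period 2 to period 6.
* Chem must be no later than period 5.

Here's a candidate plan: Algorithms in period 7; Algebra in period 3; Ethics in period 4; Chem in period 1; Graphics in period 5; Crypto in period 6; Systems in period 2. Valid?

Chem must be no later than period 5 — holds.
Algorithms can't be earlier than period 6 — holds.
Chem is a prerequisite for Ethics this term — holds.
Ethics can't start before period 2 — holds.
Ethics is a prerequisite for Crypto this term — holds.
Only 1 room is available per period — holds.
The Graphics session must be before the Algorithms session — holds.
The Systems session must be before the Algebra session — holds.
Algebra can only go in period 2 to period 6 — holds.

Yes, all constraints hold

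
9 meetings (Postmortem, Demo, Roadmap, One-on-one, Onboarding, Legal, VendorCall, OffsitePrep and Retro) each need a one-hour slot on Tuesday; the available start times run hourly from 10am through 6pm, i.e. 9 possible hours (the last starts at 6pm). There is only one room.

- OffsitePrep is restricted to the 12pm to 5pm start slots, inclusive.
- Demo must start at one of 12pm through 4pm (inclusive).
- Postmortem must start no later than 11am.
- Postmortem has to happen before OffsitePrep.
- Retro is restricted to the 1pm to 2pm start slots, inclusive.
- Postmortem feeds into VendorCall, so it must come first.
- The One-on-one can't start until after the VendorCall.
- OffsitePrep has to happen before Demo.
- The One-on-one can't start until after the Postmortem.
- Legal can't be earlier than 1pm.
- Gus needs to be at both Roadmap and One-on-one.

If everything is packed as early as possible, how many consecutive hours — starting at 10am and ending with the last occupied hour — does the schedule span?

9 hours

The precedence chain requires at least 3 distinct hours.
With at most 1 per hour and 9 meetings, at least 9 hours are needed.
Legal can't be placed before 1pm — that is hour 4 counting from 10am — so the schedule must run through at least 4 hours.
9 works (last occupied hour: 6pm): for example Roadmap -> 5pm; One-on-one -> 4pm; Demo -> 2pm; VendorCall -> 11am; OffsitePrep -> 12pm; Onboarding -> 6pm; Legal -> 3pm; Retro -> 1pm; Postmortem -> 10am.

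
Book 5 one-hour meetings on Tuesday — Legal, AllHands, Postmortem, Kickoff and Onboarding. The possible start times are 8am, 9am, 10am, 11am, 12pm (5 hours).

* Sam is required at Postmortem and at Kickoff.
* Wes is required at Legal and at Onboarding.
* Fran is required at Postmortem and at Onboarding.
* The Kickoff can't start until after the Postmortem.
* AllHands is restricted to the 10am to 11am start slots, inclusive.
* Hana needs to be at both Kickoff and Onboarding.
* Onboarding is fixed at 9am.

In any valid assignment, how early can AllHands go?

10am

AllHands is available from 10am; AllHands's own window allows nothing later than 11am.
AllHands at 10am is achievable: Legal -> 8am; Kickoff -> 10am; Postmortem -> 8am; AllHands -> 10am; Onboarding -> 9am.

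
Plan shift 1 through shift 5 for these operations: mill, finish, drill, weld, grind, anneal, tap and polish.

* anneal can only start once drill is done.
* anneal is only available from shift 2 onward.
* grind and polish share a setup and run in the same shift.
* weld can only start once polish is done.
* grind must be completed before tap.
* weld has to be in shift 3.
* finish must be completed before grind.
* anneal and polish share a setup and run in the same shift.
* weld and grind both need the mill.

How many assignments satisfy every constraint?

Splitting on mill: it can be shift 1 (3), shift 2 (3), shift 3 (3), shift 4 (3), shift 5 (3). Listing each branch's schedules as (finish, drill, weld, grind, anneal, tap, polish) by shift number:
mill=shift 1: (1,1,3,2,2,3,2) (1,1,3,2,2,4,2) (1,1,3,2,2,5,2) — 3.
mill=shift 2: (1,1,3,2,2,3,2) (1,1,3,2,2,4,2) (1,1,3,2,2,5,2) — 3.
mill=shift 3: (1,1,3,2,2,3,2) (1,1,3,2,2,4,2) (1,1,3,2,2,5,2) — 3.
mill=shift 4: (1,1,3,2,2,3,2) (1,1,3,2,2,4,2) (1,1,3,2,2,5,2) — 3.
mill=shift 5: (1,1,3,2,2,3,2) (1,1,3,2,2,4,2) (1,1,3,2,2,5,2) — 3.
Summing: 3 + 3 + 3 + 3 + 3 = 15.

15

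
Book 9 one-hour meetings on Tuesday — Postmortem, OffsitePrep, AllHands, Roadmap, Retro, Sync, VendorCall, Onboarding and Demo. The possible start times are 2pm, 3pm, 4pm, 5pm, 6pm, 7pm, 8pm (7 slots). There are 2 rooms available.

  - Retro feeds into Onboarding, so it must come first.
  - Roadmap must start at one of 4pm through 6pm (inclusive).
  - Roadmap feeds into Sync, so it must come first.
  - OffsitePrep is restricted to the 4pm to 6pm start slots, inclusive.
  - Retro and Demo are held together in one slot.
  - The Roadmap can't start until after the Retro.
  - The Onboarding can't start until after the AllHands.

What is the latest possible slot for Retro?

5pm

Downstream work caps Retro at 5pm.
Retro at 5pm is achievable: AllHands -> 2pm, Retro -> 5pm, Roadmap -> 6pm, Sync -> 7pm, Postmortem -> 2pm, OffsitePrep -> 4pm, Demo -> 5pm, Onboarding -> 6pm, VendorCall -> 3pm.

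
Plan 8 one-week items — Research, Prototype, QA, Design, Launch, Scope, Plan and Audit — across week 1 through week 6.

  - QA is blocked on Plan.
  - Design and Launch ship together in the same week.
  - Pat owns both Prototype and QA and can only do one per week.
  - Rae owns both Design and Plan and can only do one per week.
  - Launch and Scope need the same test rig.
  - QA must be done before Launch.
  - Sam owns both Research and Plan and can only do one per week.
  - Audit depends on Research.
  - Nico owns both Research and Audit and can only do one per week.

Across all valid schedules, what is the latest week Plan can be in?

week 4

Downstream work caps Plan at week 4.
Plan at week 4 is achievable: Design in week 6, Scope in week 1, Prototype in week 1, Plan in week 4, Audit in week 2, Research in week 1, Launch in week 6, QA in week 5.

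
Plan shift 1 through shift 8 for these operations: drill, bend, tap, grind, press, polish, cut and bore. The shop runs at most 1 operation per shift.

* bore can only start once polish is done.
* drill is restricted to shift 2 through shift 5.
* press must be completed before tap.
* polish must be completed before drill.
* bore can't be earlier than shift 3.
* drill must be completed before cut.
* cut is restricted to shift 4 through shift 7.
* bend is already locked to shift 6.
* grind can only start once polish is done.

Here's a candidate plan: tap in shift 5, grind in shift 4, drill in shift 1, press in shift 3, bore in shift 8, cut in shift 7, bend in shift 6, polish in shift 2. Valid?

drill must be completed before cut — holds.
cut is restricted to shift 4 through shift 7 — holds.
bore can only start once polish is done — holds.
bore can't be earlier than shift 3 — holds.
The shop runs at most 1 operation per shift — holds.
polish must be completed before drill — violated.
bend is already locked to shift 6 — holds.
grind can only start once polish is done — holds.
press must be completed before tap — holds.
drill is restricted to shift 2 through shift 5 — violated.

Invalid. polish must be completed before drill.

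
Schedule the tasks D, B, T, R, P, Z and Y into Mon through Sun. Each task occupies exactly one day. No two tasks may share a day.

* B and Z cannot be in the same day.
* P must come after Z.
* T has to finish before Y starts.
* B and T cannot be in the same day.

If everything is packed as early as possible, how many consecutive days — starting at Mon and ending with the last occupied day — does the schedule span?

7

The precedence chain requires at least 2 distinct days.
With at most 1 per day and 7 tasks, at least 7 days are needed.
7 works (last occupied day: Sun): for example B -> Sat, Z -> Tue, D -> Fri, Y -> Thu, T -> Mon, R -> Sun, P -> Wed.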